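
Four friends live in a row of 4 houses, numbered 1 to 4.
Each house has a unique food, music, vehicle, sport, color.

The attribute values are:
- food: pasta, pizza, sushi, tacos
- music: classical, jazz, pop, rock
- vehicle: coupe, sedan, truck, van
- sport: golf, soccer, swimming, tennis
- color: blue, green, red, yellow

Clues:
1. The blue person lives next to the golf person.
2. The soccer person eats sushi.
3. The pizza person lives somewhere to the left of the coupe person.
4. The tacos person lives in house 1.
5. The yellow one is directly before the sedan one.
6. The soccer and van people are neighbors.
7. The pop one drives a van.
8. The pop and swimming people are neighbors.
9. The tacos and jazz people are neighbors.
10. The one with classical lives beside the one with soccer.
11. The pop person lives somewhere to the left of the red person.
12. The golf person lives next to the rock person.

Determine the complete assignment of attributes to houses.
Solution:

House | Food | Music | Vehicle | Sport | Color
----------------------------------------------
  1   | tacos | classical | truck | tennis | yellow
  2   | sushi | jazz | sedan | soccer | blue
  3   | pizza | pop | van | golf | green
  4   | pasta | rock | coupe | swimming | red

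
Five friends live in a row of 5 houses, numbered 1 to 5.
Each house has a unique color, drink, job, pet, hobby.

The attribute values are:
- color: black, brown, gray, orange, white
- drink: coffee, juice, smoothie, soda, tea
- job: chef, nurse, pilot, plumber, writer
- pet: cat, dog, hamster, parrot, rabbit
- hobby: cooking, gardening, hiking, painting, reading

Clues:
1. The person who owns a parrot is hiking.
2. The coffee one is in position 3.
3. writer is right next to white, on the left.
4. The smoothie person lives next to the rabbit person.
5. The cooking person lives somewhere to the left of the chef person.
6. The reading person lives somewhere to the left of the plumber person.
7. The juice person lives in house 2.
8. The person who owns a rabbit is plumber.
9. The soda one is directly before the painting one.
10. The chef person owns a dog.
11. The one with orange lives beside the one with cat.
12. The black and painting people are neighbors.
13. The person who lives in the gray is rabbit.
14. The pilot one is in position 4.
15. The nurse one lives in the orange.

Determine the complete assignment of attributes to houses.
Solution:

House | Color | Drink | Job | Pet | Hobby
-----------------------------------------
  1   | black | soda | writer | hamster | cooking
  2   | white | juice | chef | dog | painting
  3   | orange | coffee | nurse | parrot | hiking
  4   | brown | smoothie | pilot | cat | reading
  5   | gray | tea | plumber | rabbit | gardening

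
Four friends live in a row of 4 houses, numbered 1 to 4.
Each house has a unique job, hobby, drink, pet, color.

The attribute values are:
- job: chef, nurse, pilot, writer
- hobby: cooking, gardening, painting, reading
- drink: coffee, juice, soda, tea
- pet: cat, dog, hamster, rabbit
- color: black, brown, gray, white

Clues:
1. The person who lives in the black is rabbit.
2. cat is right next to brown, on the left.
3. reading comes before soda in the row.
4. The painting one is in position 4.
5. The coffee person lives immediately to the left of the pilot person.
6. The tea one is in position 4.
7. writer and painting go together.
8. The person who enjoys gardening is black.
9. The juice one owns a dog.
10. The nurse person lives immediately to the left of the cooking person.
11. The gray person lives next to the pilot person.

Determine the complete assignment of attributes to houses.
Solution:

House | Job | Hobby | Drink | Pet | Color
-----------------------------------------
  1   | nurse | reading | coffee | cat | gray
  2   | pilot | cooking | juice | dog | brown
  3   | chef | gardening | soda | rabbit | black
  4   | writer | painting | tea | hamster | white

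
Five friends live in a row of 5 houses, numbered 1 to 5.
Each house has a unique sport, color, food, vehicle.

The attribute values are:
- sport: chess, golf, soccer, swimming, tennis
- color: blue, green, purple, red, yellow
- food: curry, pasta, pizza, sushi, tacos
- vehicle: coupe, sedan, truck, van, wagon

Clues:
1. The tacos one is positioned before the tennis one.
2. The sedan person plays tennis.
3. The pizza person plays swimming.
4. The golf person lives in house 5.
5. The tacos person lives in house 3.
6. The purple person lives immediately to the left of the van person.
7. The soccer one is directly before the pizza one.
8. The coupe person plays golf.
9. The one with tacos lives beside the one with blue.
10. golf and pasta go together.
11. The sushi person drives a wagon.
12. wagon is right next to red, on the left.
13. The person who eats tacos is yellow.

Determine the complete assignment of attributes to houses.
Solution:

House | Sport | Color | Food | Vehicle
--------------------------------------
  1   | soccer | purple | sushi | wagon
  2   | swimming | red | pizza | van
  3   | chess | yellow | tacos | truck
  4   | tennis | blue | curry | sedan
  5   | golf | green | pasta | coupe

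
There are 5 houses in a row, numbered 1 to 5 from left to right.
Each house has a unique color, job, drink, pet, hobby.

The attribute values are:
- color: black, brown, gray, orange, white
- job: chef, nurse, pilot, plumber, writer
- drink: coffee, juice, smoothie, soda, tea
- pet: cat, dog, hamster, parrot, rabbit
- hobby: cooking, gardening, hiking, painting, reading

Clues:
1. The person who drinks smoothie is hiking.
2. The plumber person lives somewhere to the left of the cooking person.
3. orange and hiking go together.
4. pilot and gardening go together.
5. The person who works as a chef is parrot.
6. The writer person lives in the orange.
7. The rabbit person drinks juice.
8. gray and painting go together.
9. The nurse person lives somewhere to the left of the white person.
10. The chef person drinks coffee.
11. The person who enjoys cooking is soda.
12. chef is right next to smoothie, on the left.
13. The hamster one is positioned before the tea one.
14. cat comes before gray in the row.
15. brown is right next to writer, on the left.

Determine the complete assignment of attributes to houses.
Solution:

House | Color | Job | Drink | Pet | Hobby
-----------------------------------------
  1   | brown | chef | coffee | parrot | reading
  2   | orange | writer | smoothie | cat | hiking
  3   | gray | plumber | juice | rabbit | painting
  4   | black | nurse | soda | hamster | cooking
  5   | white | pilot | tea | dog | gardening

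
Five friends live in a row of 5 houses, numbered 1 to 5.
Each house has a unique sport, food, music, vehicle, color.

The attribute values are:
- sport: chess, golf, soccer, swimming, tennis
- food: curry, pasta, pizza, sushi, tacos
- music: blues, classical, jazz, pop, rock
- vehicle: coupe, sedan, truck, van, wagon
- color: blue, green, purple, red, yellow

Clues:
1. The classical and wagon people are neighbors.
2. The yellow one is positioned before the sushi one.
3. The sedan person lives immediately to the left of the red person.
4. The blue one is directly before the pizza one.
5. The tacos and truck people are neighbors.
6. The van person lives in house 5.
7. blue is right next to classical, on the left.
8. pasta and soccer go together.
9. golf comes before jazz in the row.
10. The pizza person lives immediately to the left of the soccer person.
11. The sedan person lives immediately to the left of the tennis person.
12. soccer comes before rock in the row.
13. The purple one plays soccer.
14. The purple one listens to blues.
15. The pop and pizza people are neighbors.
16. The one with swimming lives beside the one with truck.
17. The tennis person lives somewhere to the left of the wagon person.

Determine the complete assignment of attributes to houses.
Solution:

House | Sport | Food | Music | Vehicle | Color
----------------------------------------------
  1   | swimming | tacos | pop | sedan | blue
  2   | tennis | pizza | classical | truck | red
  3   | soccer | pasta | blues | wagon | purple
  4   | golf | curry | rock | coupe | yellow
  5   | chess | sushi | jazz | van | green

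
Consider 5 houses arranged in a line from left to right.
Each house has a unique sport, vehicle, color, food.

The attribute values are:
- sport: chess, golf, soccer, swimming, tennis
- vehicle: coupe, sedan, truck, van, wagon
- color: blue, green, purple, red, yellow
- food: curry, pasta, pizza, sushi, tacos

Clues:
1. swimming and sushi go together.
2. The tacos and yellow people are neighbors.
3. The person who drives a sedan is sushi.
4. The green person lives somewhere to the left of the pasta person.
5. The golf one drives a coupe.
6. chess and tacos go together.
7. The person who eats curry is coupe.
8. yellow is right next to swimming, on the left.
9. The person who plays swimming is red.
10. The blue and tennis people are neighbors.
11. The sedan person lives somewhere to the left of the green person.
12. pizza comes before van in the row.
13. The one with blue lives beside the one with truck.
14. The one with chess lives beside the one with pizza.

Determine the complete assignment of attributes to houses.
Solution:

House | Sport | Vehicle | Color | Food
--------------------------------------
  1   | chess | wagon | blue | tacos
  2   | tennis | truck | yellow | pizza
  3   | swimming | sedan | red | sushi
  4   | golf | coupe | green | curry
  5   | soccer | van | purple | pasta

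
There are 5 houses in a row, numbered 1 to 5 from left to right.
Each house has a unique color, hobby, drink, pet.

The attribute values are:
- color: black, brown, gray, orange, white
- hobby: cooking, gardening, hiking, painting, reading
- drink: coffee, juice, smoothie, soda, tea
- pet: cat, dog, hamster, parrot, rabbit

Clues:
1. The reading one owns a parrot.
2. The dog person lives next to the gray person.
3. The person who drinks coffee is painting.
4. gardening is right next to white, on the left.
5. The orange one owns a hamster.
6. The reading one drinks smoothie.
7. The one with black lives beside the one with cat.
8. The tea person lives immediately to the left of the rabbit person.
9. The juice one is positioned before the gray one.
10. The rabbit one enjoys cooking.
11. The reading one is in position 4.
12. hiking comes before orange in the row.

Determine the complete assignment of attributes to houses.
Solution:

House | Color | Hobby | Drink | Pet
-----------------------------------
  1   | black | hiking | juice | dog
  2   | gray | gardening | tea | cat
  3   | white | cooking | soda | rabbit
  4   | brown | reading | smoothie | parrot
  5   | orange | painting | coffee | hamster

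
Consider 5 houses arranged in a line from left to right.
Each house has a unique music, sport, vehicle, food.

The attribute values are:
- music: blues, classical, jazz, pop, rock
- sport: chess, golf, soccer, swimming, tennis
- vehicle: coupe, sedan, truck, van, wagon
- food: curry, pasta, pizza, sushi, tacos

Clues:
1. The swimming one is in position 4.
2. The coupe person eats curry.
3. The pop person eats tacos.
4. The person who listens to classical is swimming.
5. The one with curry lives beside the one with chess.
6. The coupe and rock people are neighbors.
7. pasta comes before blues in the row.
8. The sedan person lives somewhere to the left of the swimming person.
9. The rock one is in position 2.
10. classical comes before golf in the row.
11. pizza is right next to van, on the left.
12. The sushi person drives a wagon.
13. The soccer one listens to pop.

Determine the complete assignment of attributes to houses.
Solution:

House | Music | Sport | Vehicle | Food
--------------------------------------
  1   | jazz | tennis | coupe | curry
  2   | rock | chess | sedan | pizza
  3   | pop | soccer | van | tacos
  4   | classical | swimming | truck | pasta
  5   | blues | golf | wagon | sushi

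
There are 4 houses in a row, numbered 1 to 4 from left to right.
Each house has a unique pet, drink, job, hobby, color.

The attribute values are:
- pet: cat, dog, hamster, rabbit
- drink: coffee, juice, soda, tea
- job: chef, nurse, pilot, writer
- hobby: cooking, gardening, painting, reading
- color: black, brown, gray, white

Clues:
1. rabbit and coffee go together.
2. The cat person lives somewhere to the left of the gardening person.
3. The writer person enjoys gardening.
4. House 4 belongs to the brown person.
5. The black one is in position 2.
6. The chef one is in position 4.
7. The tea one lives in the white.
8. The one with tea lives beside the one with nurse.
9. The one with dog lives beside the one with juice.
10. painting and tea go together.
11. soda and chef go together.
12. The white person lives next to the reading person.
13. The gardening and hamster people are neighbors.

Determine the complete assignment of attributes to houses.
Solution:

House | Pet | Drink | Job | Hobby | Color
-----------------------------------------
  1   | dog | tea | pilot | painting | white
  2   | cat | juice | nurse | reading | black
  3   | rabbit | coffee | writer | gardening | gray
  4   | hamster | soda | chef | cooking | brown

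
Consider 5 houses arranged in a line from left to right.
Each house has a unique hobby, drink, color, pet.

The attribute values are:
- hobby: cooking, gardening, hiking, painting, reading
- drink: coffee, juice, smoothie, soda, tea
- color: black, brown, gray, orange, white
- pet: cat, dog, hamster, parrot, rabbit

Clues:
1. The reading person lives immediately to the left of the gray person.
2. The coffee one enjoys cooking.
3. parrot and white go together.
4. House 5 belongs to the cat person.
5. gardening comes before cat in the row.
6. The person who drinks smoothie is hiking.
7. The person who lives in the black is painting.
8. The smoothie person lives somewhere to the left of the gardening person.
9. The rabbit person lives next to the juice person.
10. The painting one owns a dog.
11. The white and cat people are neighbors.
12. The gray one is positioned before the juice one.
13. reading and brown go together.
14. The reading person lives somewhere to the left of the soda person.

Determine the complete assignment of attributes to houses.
Solution:

House | Hobby | Drink | Color | Pet
-----------------------------------
  1   | reading | tea | brown | hamster
  2   | hiking | smoothie | gray | rabbit
  3   | painting | juice | black | dog
  4   | gardening | soda | white | parrot
  5   | cooking | coffee | orange | cat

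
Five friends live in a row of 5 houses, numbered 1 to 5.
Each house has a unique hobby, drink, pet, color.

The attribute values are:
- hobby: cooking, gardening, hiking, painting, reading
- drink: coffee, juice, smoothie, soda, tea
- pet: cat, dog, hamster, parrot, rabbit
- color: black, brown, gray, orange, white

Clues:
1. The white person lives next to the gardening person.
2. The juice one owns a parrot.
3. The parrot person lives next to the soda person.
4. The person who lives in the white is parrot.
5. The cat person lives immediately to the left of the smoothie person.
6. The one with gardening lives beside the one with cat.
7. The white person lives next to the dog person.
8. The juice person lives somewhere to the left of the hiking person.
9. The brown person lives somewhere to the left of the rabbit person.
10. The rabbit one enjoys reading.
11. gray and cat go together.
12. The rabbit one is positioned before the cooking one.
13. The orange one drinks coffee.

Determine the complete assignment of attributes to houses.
Solution:

House | Hobby | Drink | Pet | Color
-----------------------------------
  1   | painting | juice | parrot | white
  2   | gardening | soda | dog | brown
  3   | hiking | tea | cat | gray
  4   | reading | smoothie | rabbit | black
  5   | cooking | coffee | hamster | orange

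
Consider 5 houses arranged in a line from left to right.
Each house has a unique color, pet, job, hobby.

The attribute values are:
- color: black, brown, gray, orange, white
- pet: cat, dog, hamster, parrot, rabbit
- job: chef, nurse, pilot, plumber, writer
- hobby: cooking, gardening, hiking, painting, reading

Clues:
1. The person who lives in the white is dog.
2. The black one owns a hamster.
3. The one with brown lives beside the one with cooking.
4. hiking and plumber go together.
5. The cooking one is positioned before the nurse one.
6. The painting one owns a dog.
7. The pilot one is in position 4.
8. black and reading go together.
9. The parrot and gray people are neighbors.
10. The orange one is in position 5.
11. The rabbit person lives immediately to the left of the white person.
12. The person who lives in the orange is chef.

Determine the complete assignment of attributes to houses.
Solution:

House | Color | Pet | Job | Hobby
---------------------------------
  1   | brown | parrot | plumber | hiking
  2   | gray | rabbit | writer | cooking
  3   | white | dog | nurse | painting
  4   | black | hamster | pilot | reading
  5   | orange | cat | chef | gardening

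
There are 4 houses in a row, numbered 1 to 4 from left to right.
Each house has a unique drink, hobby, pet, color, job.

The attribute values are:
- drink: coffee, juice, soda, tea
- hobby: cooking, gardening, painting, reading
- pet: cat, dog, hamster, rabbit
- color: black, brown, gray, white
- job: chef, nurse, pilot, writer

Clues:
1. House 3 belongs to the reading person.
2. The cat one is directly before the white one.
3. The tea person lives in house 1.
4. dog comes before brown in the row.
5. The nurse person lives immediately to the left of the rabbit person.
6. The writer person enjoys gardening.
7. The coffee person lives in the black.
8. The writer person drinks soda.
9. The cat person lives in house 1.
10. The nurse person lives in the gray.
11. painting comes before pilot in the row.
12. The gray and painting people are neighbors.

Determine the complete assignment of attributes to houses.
Solution:

House | Drink | Hobby | Pet | Color | Job
-----------------------------------------
  1   | tea | cooking | cat | gray | nurse
  2   | juice | painting | rabbit | white | chef
  3   | coffee | reading | dog | black | pilot
  4   | soda | gardening | hamster | brown | writer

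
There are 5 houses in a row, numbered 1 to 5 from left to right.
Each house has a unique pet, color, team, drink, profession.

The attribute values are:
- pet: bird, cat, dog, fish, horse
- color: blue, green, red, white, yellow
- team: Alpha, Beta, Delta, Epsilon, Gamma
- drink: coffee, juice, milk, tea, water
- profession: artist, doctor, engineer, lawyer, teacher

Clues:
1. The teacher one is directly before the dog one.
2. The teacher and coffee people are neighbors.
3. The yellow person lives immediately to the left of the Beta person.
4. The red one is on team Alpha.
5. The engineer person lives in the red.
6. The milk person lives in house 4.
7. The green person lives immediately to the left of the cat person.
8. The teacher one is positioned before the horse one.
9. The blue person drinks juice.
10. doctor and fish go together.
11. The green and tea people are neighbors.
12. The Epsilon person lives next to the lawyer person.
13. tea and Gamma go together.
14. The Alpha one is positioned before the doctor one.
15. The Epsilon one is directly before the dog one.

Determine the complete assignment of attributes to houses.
Solution:

House | Pet | Color | Team | Drink | Profession
-----------------------------------------------
  1   | bird | yellow | Epsilon | water | teacher
  2   | dog | green | Beta | coffee | lawyer
  3   | cat | white | Gamma | tea | artist
  4   | horse | red | Alpha | milk | engineer
  5   | fish | blue | Delta | juice | doctor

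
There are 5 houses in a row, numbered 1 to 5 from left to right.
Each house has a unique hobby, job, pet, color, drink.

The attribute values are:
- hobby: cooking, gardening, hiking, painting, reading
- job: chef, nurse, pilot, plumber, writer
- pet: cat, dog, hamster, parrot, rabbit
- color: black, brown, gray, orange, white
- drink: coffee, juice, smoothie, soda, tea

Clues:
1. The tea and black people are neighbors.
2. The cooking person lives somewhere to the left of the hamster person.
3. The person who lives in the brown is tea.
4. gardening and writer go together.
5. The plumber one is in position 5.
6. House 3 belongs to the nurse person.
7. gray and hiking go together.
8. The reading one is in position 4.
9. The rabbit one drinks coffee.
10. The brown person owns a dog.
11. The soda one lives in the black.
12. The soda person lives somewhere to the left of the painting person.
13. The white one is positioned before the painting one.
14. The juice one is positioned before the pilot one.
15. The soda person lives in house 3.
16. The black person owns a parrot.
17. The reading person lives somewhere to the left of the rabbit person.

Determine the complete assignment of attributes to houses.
Solution:

House | Hobby | Job | Pet | Color | Drink
-----------------------------------------
  1   | hiking | chef | cat | gray | juice
  2   | gardening | writer | dog | brown | tea
  3   | cooking | nurse | parrot | black | soda
  4   | reading | pilot | hamster | white | smoothie
  5   | painting | plumber | rabbit | orange | coffee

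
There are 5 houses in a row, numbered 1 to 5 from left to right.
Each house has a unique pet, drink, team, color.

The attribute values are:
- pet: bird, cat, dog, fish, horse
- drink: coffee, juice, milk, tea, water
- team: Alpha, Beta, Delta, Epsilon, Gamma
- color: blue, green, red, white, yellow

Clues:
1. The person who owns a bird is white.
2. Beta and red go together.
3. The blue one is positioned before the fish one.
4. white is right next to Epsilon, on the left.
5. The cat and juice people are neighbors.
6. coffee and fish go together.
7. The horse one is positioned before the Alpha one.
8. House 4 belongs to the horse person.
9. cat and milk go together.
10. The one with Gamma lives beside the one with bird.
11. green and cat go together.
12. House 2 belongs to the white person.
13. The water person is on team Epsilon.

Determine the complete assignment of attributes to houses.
Solution:

House | Pet | Drink | Team | Color
----------------------------------
  1   | cat | milk | Gamma | green
  2   | bird | juice | Delta | white
  3   | dog | water | Epsilon | blue
  4   | horse | tea | Beta | red
  5   | fish | coffee | Alpha | yellow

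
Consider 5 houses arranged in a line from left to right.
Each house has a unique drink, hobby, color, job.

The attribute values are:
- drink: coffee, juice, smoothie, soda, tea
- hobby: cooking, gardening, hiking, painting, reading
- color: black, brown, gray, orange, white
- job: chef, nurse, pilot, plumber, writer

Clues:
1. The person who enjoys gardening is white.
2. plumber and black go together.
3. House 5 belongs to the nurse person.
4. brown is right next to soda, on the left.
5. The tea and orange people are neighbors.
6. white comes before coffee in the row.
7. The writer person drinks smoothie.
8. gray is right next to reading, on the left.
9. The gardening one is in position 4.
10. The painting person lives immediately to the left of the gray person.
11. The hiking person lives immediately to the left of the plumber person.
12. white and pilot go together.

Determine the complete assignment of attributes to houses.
Solution:

House | Drink | Hobby | Color | Job
-----------------------------------
  1   | smoothie | painting | brown | writer
  2   | soda | hiking | gray | chef
  3   | juice | reading | black | plumber
  4   | tea | gardening | white | pilot
  5   | coffee | cooking | orange | nurse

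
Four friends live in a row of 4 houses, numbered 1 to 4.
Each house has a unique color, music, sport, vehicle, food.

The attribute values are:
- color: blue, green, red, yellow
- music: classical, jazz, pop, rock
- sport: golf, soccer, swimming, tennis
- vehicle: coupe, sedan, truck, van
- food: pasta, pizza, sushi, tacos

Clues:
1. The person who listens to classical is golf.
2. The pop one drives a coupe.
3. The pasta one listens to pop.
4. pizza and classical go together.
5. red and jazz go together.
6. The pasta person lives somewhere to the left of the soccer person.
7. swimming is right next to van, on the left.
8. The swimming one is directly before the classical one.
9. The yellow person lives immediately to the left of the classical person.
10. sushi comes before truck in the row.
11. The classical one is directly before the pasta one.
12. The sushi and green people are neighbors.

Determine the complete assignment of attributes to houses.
Solution:

House | Color | Music | Sport | Vehicle | Food
----------------------------------------------
  1   | yellow | rock | swimming | sedan | sushi
  2   | green | classical | golf | van | pizza
  3   | blue | pop | tennis | coupe | pasta
  4   | red | jazz | soccer | truck | tacos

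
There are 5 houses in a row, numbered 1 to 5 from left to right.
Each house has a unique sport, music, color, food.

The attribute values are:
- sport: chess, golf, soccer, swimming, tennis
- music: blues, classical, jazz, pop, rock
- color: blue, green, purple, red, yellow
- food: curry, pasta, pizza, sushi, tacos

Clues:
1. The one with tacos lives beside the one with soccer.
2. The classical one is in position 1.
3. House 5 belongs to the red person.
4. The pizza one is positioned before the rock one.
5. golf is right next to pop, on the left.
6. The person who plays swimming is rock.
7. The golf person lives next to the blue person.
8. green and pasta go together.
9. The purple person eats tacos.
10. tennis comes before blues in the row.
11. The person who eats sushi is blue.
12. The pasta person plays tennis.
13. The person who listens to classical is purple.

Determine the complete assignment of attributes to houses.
Solution:

House | Sport | Music | Color | Food
------------------------------------
  1   | golf | classical | purple | tacos
  2   | soccer | pop | blue | sushi
  3   | tennis | jazz | green | pasta
  4   | chess | blues | yellow | pizza
  5   | swimming | rock | red | curry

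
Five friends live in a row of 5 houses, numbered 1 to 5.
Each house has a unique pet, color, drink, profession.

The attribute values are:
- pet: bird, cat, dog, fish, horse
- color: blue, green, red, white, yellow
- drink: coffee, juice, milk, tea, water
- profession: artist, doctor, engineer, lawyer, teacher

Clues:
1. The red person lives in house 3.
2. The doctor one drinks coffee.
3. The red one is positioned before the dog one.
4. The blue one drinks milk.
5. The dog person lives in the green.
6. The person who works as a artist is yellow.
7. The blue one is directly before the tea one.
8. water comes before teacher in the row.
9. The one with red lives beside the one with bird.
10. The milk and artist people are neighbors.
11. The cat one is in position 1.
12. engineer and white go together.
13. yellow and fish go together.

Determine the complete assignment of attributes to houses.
Solution:

House | Pet | Color | Drink | Profession
----------------------------------------
  1   | cat | blue | milk | lawyer
  2   | fish | yellow | tea | artist
  3   | horse | red | coffee | doctor
  4   | bird | white | water | engineer
  5   | dog | green | juice | teacher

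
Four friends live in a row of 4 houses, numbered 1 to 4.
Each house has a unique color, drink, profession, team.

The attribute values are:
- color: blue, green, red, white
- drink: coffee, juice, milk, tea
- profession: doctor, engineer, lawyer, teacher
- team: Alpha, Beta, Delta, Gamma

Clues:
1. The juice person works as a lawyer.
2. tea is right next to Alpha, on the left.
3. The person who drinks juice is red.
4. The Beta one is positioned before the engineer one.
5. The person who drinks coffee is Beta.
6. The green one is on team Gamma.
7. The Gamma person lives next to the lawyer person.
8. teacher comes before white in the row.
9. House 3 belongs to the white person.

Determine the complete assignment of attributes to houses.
Solution:

House | Color | Drink | Profession | Team
-----------------------------------------
  1   | green | tea | teacher | Gamma
  2   | red | juice | lawyer | Alpha
  3   | white | coffee | doctor | Beta
  4   | blue | milk | engineer | Delta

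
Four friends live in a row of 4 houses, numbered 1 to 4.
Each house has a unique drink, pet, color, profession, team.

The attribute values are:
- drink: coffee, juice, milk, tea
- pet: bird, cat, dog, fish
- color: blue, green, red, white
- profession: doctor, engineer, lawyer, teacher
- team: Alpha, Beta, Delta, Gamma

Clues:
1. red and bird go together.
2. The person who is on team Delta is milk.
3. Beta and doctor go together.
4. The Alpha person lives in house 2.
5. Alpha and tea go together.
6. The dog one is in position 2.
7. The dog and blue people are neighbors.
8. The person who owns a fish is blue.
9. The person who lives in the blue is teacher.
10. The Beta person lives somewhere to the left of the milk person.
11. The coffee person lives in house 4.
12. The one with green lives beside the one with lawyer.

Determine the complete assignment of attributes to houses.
Solution:

House | Drink | Pet | Color | Profession | Team
-----------------------------------------------
  1   | juice | cat | green | doctor | Beta
  2   | tea | dog | white | lawyer | Alpha
  3   | milk | fish | blue | teacher | Delta
  4   | coffee | bird | red | engineer | Gamma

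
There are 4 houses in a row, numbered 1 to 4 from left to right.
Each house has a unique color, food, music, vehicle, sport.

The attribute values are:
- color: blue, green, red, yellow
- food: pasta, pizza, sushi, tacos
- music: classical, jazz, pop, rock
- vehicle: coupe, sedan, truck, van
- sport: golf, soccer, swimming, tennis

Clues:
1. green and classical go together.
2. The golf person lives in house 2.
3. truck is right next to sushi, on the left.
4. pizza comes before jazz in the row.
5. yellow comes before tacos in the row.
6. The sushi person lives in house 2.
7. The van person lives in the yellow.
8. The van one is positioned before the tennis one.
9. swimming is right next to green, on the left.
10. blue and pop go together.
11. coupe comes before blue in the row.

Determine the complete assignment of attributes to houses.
Solution:

House | Color | Food | Music | Vehicle | Sport
----------------------------------------------
  1   | red | pizza | rock | truck | swimming
  2   | green | sushi | classical | coupe | golf
  3   | yellow | pasta | jazz | van | soccer
  4   | blue | tacos | pop | sedan | tennis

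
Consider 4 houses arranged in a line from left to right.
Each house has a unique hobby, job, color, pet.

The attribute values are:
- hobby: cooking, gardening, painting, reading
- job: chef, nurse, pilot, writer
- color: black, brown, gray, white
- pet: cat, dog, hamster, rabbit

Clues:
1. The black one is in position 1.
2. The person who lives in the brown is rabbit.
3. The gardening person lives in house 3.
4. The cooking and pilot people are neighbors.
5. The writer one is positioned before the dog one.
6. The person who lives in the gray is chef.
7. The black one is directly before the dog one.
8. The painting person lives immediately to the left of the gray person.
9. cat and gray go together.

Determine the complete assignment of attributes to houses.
Solution:

House | Hobby | Job | Color | Pet
---------------------------------
  1   | cooking | writer | black | hamster
  2   | painting | pilot | white | dog
  3   | gardening | chef | gray | cat
  4   | reading | nurse | brown | rabbit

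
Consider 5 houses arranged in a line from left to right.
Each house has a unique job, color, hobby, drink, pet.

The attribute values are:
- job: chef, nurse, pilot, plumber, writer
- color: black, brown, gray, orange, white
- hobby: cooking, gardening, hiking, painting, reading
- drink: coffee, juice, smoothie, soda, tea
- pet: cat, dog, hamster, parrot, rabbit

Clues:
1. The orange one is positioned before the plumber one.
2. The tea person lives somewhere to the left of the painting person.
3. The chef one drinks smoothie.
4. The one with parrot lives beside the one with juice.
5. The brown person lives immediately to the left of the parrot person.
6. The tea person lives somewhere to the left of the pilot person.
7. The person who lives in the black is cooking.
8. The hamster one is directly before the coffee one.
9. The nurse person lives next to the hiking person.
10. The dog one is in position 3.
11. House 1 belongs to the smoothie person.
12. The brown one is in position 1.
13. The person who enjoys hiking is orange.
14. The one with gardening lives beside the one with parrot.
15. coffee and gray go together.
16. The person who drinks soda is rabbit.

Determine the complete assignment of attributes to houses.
Solution:

House | Job | Color | Hobby | Drink | Pet
-----------------------------------------
  1   | chef | brown | gardening | smoothie | hamster
  2   | nurse | gray | reading | coffee | parrot
  3   | writer | orange | hiking | juice | dog
  4   | plumber | black | cooking | tea | cat
  5   | pilot | white | painting | soda | rabbit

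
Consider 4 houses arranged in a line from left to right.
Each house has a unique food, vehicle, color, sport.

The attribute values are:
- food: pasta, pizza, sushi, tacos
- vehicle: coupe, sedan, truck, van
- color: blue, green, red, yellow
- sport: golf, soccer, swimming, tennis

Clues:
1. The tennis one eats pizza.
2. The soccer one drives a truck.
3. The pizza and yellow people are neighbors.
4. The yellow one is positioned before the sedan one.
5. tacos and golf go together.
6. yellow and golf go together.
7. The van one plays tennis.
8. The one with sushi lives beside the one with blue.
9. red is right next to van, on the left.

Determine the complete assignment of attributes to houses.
Solution:

House | Food | Vehicle | Color | Sport
--------------------------------------
  1   | sushi | truck | red | soccer
  2   | pizza | van | blue | tennis
  3   | tacos | coupe | yellow | golf
  4   | pasta | sedan | green | swimming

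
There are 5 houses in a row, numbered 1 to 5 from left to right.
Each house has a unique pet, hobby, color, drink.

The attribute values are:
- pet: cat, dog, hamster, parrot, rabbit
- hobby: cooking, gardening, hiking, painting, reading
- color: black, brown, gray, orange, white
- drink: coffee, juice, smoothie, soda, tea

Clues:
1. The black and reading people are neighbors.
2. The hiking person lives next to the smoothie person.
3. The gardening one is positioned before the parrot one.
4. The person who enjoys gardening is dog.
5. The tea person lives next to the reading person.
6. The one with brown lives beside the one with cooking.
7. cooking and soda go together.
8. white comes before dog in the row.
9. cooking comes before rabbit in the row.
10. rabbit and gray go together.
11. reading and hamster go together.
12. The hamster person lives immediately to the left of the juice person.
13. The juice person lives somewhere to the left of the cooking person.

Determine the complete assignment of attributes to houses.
Solution:

House | Pet | Hobby | Color | Drink
-----------------------------------
  1   | cat | hiking | black | tea
  2   | hamster | reading | white | smoothie
  3   | dog | gardening | brown | juice
  4   | parrot | cooking | orange | soda
  5   | rabbit | painting | gray | coffee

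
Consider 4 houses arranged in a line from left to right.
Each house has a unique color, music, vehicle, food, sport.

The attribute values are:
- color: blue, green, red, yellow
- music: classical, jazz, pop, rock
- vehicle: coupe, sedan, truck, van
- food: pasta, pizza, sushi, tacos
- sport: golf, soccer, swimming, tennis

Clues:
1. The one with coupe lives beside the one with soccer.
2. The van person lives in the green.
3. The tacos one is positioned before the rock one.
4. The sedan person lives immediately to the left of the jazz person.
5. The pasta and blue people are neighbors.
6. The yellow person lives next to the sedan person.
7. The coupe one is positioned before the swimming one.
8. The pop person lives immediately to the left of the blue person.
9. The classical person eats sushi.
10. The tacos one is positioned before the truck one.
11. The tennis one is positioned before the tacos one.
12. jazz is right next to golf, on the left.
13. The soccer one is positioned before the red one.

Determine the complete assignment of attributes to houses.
Solution:

House | Color | Music | Vehicle | Food | Sport
----------------------------------------------
  1   | yellow | pop | coupe | pasta | tennis
  2   | blue | classical | sedan | sushi | soccer
  3   | green | jazz | van | tacos | swimming
  4   | red | rock | truck | pizza | golf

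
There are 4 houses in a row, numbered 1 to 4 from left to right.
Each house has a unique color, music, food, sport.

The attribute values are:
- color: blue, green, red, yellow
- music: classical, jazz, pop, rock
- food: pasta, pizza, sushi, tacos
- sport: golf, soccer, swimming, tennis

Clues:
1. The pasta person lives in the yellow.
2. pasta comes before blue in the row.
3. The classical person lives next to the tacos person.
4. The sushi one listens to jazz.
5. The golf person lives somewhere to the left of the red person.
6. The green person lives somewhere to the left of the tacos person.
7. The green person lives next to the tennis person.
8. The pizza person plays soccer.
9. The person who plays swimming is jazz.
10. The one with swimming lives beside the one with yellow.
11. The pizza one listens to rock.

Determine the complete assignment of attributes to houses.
Solution:

House | Color | Music | Food | Sport
------------------------------------
  1   | green | jazz | sushi | swimming
  2   | yellow | classical | pasta | tennis
  3   | blue | pop | tacos | golf
  4   | red | rock | pizza | soccer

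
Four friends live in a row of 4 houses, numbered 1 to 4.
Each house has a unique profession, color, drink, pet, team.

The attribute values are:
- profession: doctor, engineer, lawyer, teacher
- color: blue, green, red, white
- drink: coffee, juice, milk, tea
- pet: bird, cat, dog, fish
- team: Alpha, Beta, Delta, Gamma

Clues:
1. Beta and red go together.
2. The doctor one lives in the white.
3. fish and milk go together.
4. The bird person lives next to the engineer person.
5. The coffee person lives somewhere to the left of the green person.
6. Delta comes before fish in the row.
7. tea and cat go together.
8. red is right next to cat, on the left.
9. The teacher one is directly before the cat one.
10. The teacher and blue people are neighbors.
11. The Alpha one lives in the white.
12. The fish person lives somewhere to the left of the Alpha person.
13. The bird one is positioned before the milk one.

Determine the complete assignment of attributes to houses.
Solution:

House | Profession | Color | Drink | Pet | Team
-----------------------------------------------
  1   | teacher | red | coffee | bird | Beta
  2   | engineer | blue | tea | cat | Delta
  3   | lawyer | green | milk | fish | Gamma
  4   | doctor | white | juice | dog | Alpha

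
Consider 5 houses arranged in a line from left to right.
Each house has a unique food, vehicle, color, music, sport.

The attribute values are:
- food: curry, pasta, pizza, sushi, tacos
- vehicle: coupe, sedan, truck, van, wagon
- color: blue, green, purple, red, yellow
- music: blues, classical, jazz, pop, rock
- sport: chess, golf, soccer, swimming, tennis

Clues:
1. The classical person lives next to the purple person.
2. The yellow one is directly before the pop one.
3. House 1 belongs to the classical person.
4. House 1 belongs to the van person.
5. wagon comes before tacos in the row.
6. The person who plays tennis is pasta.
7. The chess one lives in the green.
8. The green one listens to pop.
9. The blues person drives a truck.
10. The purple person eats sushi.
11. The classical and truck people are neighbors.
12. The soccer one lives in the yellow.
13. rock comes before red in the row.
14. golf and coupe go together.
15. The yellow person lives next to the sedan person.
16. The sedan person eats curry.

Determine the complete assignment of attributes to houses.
Solution:

House | Food | Vehicle | Color | Music | Sport
----------------------------------------------
  1   | pasta | van | blue | classical | tennis
  2   | sushi | truck | purple | blues | swimming
  3   | pizza | wagon | yellow | rock | soccer
  4   | curry | sedan | green | pop | chess
  5   | tacos | coupe | red | jazz | golf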